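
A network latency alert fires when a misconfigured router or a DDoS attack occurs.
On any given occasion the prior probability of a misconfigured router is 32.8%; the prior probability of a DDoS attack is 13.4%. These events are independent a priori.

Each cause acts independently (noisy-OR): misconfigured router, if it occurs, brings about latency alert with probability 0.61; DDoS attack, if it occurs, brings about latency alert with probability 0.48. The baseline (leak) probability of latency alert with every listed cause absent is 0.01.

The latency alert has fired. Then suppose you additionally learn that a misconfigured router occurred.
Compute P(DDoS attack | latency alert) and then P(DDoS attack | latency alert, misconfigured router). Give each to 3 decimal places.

Under noisy-OR, P(latency alert | causes) = 1 − (1−0.01)·∏(1−qᵢ) over the active causes.
P(latency alert) = 0.01*0.672*0.866 + 0.4852*0.672*0.134 + 0.6139*0.328*0.866 + 0.799228*0.328*0.134 = 0.005820 + 0.043691 + 0.174377 + 0.035128 = 0.259016
Of this, 0.078819 comes from 0.043691 + 0.035128 (the DDoS attack=true cases).
So P(DDoS attack | latency alert) = 0.078819/0.259016 ≈ 0.304.

With the extra evidence:
Enumerate both values of DDoS attack and weight by the priors:
  P(latency alert | misconfigured router) = 0.6139*0.866 + 0.799228*0.134
        = 0.531637 + 0.107097 = 0.638734
The terms with DDoS attack present sum to 0.107097, so
  P(DDoS attack | latency alert, misconfigured router) = 0.107097 / 0.638734 ≈ 0.168
This is intercausal reasoning (explaining away): once misconfigured router accounts for the latency alert, DDoS attack becomes less likely.

P(DDoS attack | latency alert) ≈ 0.304; P(DDoS attack | latency alert, misconfigured router) ≈ 0.168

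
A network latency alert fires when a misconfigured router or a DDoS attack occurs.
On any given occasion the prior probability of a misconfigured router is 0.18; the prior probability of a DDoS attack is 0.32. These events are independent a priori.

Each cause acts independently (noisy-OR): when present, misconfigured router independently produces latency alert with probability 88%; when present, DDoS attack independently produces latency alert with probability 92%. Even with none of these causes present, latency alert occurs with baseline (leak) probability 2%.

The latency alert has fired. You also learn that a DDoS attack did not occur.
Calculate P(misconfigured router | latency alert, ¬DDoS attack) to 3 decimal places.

P(misconfigured router | latency alert, ¬DDoS attack) ≈ 0.906

Under noisy-OR, P(latency alert | causes) = 1 − (1−0.02)·∏(1−qᵢ) over the active causes.
P(latency alert | ¬DDoS attack) = 0.02·0.82 + 0.8824·0.18 = 0.016400 + 0.158832 = 0.175232
Restricting to configurations with misconfigured router present: 0.8824·0.18 = 0.158832.
Hence the posterior is 0.158832/0.175232 ≈ 0.906.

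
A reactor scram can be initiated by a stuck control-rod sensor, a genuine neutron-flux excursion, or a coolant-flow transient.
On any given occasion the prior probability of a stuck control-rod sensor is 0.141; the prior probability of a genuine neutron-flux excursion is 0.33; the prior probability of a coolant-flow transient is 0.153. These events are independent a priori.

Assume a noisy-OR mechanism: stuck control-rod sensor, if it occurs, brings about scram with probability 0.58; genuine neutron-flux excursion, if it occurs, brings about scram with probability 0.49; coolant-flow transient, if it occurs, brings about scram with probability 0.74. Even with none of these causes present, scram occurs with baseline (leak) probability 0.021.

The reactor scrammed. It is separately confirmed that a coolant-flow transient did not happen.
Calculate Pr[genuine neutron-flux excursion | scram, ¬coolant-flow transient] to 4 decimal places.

Pr[genuine neutron-flux excursion | scram, ¬coolant-flow transient] ≈ 0.7252

Under noisy-OR, P(scram | causes) = 1 − (1−0.021)·∏(1−qᵢ) over the active causes.
P(scram | ¬coolant-flow transient) = 0.021·0.859·0.67 + 0.50071·0.859·0.33 + 0.58882·0.141·0.67 + 0.790298·0.141·0.33 = 0.012086 + 0.141936 + 0.055626 + 0.036773 = 0.246421
Restricting to configurations with genuine neutron-flux excursion present: 0.141936 + 0.036773 = 0.178709.
So P(genuine neutron-flux excursion | scram, ¬coolant-flow transient) = 0.178709/0.246421 ≈ 0.7252.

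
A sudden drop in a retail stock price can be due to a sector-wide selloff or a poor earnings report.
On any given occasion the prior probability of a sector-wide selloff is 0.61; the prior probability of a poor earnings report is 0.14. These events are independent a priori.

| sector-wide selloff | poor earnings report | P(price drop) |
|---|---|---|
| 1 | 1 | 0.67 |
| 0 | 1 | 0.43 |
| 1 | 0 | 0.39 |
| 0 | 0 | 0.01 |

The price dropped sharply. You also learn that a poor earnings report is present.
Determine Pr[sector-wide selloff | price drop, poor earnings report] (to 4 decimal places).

Pr[sector-wide selloff | price drop, poor earnings report] ≈ 0.7091

Weight on sector-wide selloff=true, given the evidence: 0.67×0.61 = 0.408700
The normalizing constant is 0.43×0.39 + 0.67×0.61 = 0.576400
P(sector-wide selloff | price drop, poor earnings report) = 0.408700/0.576400 ≈ 0.7091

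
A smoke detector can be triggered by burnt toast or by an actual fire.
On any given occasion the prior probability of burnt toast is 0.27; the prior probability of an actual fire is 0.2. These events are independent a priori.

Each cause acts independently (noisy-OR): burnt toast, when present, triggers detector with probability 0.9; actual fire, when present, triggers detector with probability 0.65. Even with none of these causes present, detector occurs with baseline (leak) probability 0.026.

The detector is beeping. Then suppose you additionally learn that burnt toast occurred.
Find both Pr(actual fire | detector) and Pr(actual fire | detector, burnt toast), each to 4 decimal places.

Under noisy-OR, P(detector | causes) = 1 − (1−0.026)·∏(1−qᵢ) over the active causes.
P(detector) = 0.026×0.73×0.8 + 0.6591×0.73×0.2 + 0.9026×0.27×0.8 + 0.96591×0.27×0.2 = 0.015184 + 0.096229 + 0.194962 + 0.052159 = 0.358534
The actual fire-present share is 0.096229 + 0.052159 = 0.148388.
Hence the posterior is 0.148388/0.358534 ≈ 0.4139.

Now condition on the additional information:
Enumerate both values of actual fire and weight by the priors:
  P(detector | burnt toast) = 0.9026·0.8 + 0.96591·0.2
        = 0.722080 + 0.193182 = 0.915262
The terms with actual fire present sum to 0.193182, so
  P(actual fire | detector, burnt toast) = 0.193182 / 0.915262 ≈ 0.2111
Conditioning on burnt toast lowers the posterior on actual fire: the classic explaining-away effect in a common-effect structure.

Pr(actual fire | detector) ≈ 0.4139; Pr(actual fire | detector, burnt toast) ≈ 0.2111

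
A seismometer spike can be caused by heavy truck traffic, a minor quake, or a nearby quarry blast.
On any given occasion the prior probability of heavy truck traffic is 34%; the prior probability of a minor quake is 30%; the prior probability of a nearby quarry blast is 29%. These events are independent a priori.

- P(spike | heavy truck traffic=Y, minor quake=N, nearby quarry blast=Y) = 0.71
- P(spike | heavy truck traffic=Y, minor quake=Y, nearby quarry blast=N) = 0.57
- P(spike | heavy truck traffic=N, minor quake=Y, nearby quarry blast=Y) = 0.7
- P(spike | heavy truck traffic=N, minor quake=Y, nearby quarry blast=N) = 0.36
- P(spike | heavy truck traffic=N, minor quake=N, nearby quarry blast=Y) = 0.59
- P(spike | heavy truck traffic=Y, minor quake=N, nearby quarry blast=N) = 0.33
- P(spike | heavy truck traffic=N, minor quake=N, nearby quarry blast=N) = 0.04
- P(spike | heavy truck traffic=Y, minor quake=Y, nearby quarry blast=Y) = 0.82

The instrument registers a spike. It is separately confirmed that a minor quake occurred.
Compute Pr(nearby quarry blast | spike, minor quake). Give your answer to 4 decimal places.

Weight on nearby quarry blast=true, given the evidence: 0.133980 + 0.080852 = 0.214832
Normalizer over all consistent configurations: 0.36×0.66×0.71 + 0.7×0.66×0.29 + 0.57×0.34×0.71 + 0.82×0.34×0.29 = 0.521126
Posterior = 0.214832 / 0.521126 ≈ 0.4122

Pr(nearby quarry blast | spike, minor quake) ≈ 0.4122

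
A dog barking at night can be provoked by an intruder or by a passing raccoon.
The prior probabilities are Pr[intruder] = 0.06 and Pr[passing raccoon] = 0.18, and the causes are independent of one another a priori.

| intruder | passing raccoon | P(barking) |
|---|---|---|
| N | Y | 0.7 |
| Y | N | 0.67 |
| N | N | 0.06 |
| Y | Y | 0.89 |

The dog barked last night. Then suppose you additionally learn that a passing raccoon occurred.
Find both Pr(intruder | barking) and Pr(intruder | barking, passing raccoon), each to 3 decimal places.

P(barking) = 0.06·0.94·0.82 + 0.7·0.94·0.18 + 0.67·0.06·0.82 + 0.89·0.06·0.18 = 0.046248 + 0.118440 + 0.032964 + 0.009612 = 0.207264
Restricting to configurations with intruder present: 0.032964 + 0.009612 = 0.042576.
Hence the posterior is 0.042576/0.207264 ≈ 0.205.

Now condition on the additional information:
P(barking | passing raccoon) = 0.7·0.94 + 0.89·0.06 = 0.658000 + 0.053400 = 0.711400
Of this, 0.053400 comes from 0.89·0.06 (the intruder=true cases).
Hence the posterior is 0.053400/0.711400 ≈ 0.075.

Pr(intruder | barking) ≈ 0.205; Pr(intruder | barking, passing raccoon) ≈ 0.075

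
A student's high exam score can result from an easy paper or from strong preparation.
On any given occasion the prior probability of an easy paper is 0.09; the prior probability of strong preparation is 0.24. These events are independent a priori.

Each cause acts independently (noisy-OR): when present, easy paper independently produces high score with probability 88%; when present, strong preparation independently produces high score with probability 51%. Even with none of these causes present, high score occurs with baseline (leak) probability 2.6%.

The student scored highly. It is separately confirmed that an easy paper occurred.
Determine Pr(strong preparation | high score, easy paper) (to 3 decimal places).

Pr(strong preparation | high score, easy paper) ≈ 0.252

Under noisy-OR, P(high score | causes) = 1 − (1−0.026)·∏(1−qᵢ) over the active causes.
Numerator (weight on configurations with strong preparation): 0.942729*0.24 = 0.226255
The normalizing constant is 0.88312*0.76 + 0.942729*0.24 = 0.897426
P(strong preparation | high score, easy paper) = 0.226255/0.897426 ≈ 0.252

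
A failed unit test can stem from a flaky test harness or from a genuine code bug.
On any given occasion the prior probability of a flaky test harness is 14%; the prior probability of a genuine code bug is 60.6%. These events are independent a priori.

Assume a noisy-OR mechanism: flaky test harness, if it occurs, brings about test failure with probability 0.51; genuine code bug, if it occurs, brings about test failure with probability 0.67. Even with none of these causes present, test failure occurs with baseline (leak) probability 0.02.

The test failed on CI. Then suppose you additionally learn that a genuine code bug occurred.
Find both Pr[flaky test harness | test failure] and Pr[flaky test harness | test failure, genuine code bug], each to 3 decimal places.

Pr[flaky test harness | test failure] ≈ 0.218; Pr[flaky test harness | test failure, genuine code bug] ≈ 0.168

Under noisy-OR, P(test failure | causes) = 1 − (1−0.02)·∏(1−qᵢ) over the active causes.
For the numerator, keep only flaky test harness=true terms: 0.028672 + 0.071396 = 0.100068
Denominator P(test failure): 0.02*0.86*0.394 + 0.6766*0.86*0.606 + 0.5198*0.14*0.394 + 0.841534*0.14*0.606 = 0.459462
Posterior = 0.100068 / 0.459462 ≈ 0.218

Now condition on the additional information:
P(test failure | genuine code bug) = 0.6766·0.86 + 0.841534·0.14 = 0.581876 + 0.117815 = 0.699691
The flaky test harness-present share is 0.841534·0.14 = 0.117815.
Hence the posterior is 0.117815/0.699691 ≈ 0.168.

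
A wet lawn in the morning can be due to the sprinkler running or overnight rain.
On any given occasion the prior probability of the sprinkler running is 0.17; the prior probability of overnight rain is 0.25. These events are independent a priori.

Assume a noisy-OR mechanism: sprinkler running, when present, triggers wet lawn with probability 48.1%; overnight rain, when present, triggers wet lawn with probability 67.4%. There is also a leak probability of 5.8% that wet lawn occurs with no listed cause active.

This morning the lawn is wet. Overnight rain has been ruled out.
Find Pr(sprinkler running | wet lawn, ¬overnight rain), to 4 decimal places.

Under noisy-OR, P(wet lawn | causes) = 1 − (1−0.058)·∏(1−qᵢ) over the active causes.
Weight on sprinkler running=true, given the evidence: 0.511102·0.17 = 0.086887
Denominator P(wet lawn | ¬overnight rain): 0.058·0.83 + 0.511102·0.17 = 0.135027
Posterior = 0.086887 / 0.135027 ≈ 0.6435

Pr(sprinkler running | wet lawn, ¬overnight rain) ≈ 0.6435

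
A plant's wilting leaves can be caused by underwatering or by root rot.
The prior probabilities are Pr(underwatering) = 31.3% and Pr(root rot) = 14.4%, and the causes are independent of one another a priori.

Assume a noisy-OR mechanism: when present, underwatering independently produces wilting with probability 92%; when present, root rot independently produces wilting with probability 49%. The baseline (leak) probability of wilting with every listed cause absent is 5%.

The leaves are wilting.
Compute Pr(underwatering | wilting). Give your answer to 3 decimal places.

Pr(underwatering | wilting) ≈ 0.783

Under noisy-OR, P(wilting | causes) = 1 − (1−0.05)·∏(1−qᵢ) over the active causes.
Numerator (weight on configurations with underwatering): 0.247565 + 0.043325 = 0.290890
Denominator P(wilting): 0.05×0.687×0.856 + 0.5155×0.687×0.144 + 0.924×0.313×0.856 + 0.96124×0.313×0.144 = 0.371291
Posterior = 0.290890 / 0.371291 ≈ 0.783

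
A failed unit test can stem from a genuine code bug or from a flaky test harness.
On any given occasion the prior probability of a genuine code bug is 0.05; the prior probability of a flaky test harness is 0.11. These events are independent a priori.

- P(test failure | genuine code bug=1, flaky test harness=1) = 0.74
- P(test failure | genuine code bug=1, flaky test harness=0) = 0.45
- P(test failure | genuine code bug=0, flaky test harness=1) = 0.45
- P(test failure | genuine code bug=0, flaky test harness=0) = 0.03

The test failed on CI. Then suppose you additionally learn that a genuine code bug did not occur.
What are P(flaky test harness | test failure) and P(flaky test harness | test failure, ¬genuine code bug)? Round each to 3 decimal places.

For the numerator, keep only flaky test harness=true terms: 0.047025 + 0.004070 = 0.051095
Normalizer over all consistent configurations: 0.03·0.95·0.89 + 0.45·0.95·0.11 + 0.45·0.05·0.89 + 0.74·0.05·0.11 = 0.096485
P(flaky test harness | test failure) = 0.051095/0.096485 ≈ 0.530

Now also conditioning on genuine code bug≠true:
Numerator (weight on configurations with flaky test harness): 0.45*0.11 = 0.049500
The normalizing constant is 0.03*0.89 + 0.45*0.11 = 0.076200
Posterior = 0.049500 / 0.076200 ≈ 0.650

P(flaky test harness | test failure) ≈ 0.530; P(flaky test harness | test failure, ¬genuine code bug) ≈ 0.650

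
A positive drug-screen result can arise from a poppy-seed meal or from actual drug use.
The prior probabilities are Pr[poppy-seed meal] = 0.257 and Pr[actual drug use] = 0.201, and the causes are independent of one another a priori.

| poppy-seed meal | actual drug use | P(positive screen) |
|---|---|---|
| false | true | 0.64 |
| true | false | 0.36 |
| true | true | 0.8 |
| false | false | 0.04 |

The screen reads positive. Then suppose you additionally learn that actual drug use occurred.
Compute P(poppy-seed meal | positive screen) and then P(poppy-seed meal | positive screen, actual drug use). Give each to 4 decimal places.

P(poppy-seed meal | positive screen) ≈ 0.4913; P(poppy-seed meal | positive screen, actual drug use) ≈ 0.3019

Weight on poppy-seed meal=true, given the evidence: 0.073923 + 0.041326 = 0.115249
Normalizer over all consistent configurations: 0.04*0.743*0.799 + 0.64*0.743*0.201 + 0.36*0.257*0.799 + 0.8*0.257*0.201 = 0.234575
Posterior = 0.115249 / 0.234575 ≈ 0.4913

Now also conditioning on actual drug use=true:
Sum P(positive screen|·) weighted by the priors over both values of poppy-seed meal:
  P(positive screen | actual drug use) = 0.64×0.743 + 0.8×0.257
        = 0.475520 + 0.205600 = 0.681120
Configurations with poppy-seed meal contribute 0.205600, so
  P(poppy-seed meal | positive screen, actual drug use) = 0.205600 / 0.681120 ≈ 0.3019
This is intercausal reasoning (explaining away): once actual drug use accounts for the positive screen, poppy-seed meal becomes less likely.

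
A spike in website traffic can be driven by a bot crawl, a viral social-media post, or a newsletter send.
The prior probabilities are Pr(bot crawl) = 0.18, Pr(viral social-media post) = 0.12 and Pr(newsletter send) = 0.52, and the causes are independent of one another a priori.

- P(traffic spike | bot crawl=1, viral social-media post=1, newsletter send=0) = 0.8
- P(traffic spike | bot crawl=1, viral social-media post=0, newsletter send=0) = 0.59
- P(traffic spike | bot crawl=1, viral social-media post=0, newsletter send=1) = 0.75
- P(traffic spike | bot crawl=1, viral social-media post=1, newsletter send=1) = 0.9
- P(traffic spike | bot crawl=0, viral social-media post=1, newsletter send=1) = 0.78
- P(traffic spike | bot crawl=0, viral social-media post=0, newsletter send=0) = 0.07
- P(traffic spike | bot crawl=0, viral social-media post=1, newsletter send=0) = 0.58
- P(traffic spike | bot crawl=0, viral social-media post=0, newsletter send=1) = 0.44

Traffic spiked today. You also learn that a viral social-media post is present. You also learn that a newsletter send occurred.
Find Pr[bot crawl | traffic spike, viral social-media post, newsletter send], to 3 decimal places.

For the numerator, keep only bot crawl=true terms: 0.9*0.18 = 0.162000
Normalizer over all consistent configurations: 0.78*0.82 + 0.9*0.18 = 0.801600
Posterior = 0.162000 / 0.801600 ≈ 0.202

Pr[bot crawl | traffic spike, viral social-media post, newsletter send] ≈ 0.202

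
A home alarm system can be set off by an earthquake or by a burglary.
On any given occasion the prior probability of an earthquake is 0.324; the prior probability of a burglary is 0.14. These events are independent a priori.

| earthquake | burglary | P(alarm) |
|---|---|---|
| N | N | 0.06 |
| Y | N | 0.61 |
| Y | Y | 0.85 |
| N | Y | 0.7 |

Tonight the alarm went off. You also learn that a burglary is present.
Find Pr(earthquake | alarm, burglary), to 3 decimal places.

Numerator (weight on configurations with earthquake): 0.85×0.324 = 0.275400
The normalizing constant is 0.7×0.676 + 0.85×0.324 = 0.748600
Posterior = 0.275400 / 0.748600 ≈ 0.368

Pr(earthquake | alarm, burglary) ≈ 0.368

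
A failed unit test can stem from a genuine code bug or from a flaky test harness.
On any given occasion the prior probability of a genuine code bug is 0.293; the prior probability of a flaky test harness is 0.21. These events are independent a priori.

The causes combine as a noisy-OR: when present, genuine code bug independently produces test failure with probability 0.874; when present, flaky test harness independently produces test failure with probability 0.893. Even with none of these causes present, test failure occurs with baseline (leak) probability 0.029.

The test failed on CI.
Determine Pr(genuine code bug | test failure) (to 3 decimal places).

Pr(genuine code bug | test failure) ≈ 0.639

Under noisy-OR, P(test failure | causes) = 1 − (1−0.029)·∏(1−qᵢ) over the active causes.
Numerator (weight on configurations with genuine code bug): 0.203151 + 0.060725 = 0.263876
Denominator P(test failure): 0.029*0.707*0.79 + 0.896103*0.707*0.21 + 0.877654*0.293*0.79 + 0.986909*0.293*0.21 = 0.413117
Posterior = 0.263876 / 0.413117 ≈ 0.639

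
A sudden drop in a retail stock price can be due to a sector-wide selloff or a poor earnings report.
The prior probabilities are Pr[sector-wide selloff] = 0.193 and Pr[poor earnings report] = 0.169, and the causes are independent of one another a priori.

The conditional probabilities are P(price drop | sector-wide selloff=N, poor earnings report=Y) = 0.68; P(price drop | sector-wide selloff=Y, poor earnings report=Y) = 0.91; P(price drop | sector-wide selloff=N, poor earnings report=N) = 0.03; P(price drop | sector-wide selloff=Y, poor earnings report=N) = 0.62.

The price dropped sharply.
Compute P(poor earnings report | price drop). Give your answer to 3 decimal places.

P(price drop) = 0.03·0.807·0.831 + 0.68·0.807·0.169 + 0.62·0.193·0.831 + 0.91·0.193·0.169 = 0.020119 + 0.092740 + 0.099437 + 0.029681 = 0.241977
Of this, 0.122421 comes from 0.092740 + 0.029681 (the poor earnings report=true cases).
So P(poor earnings report | price drop) = 0.122421/0.241977 ≈ 0.506.

P(poor earnings report | price drop) ≈ 0.506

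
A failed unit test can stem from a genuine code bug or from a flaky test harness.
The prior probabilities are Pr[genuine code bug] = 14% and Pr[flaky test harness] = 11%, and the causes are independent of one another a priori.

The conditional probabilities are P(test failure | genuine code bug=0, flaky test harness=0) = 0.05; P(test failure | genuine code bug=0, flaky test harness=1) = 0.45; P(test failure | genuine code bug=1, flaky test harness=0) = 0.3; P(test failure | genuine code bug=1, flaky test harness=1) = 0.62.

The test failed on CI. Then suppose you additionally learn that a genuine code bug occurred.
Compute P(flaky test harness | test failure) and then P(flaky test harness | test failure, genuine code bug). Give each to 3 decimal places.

P(flaky test harness | test failure) ≈ 0.408; P(flaky test harness | test failure, genuine code bug) ≈ 0.203

For the numerator, keep only flaky test harness=true terms: 0.042570 + 0.009548 = 0.052118
Normalizer over all consistent configurations: 0.05*0.86*0.89 + 0.45*0.86*0.11 + 0.3*0.14*0.89 + 0.62*0.14*0.11 = 0.127768
Posterior = 0.052118 / 0.127768 ≈ 0.408

Now condition on the additional information:
Sum P(test failure|·) weighted by the priors over both values of flaky test harness:
  P(test failure | genuine code bug) = 0.3×0.89 + 0.62×0.11
        = 0.267000 + 0.068200 = 0.335200
The terms with flaky test harness present sum to 0.068200, so
  P(flaky test harness | test failure, genuine code bug) = 0.068200 / 0.335200 ≈ 0.203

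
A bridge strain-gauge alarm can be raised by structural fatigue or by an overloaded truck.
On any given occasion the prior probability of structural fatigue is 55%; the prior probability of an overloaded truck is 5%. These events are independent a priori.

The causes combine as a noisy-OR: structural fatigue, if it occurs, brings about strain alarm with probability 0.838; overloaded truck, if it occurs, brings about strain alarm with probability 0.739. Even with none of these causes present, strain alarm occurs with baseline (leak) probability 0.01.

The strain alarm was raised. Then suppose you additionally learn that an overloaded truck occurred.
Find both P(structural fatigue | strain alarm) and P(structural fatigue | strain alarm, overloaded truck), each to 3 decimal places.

Under noisy-OR, P(strain alarm | causes) = 1 − (1−0.01)·∏(1−qᵢ) over the active causes.
P(strain alarm) = 0.01*0.45*0.95 + 0.74161*0.45*0.05 + 0.83962*0.55*0.95 + 0.958141*0.55*0.05 = 0.004275 + 0.016686 + 0.438701 + 0.026349 = 0.486011
Of this, 0.465050 comes from 0.438701 + 0.026349 (the structural fatigue=true cases).
Hence the posterior is 0.465050/0.486011 ≈ 0.957.

Now condition on the additional information:
Sum P(strain alarm|·) weighted by the priors over both values of structural fatigue:
  P(strain alarm | overloaded truck) = 0.74161·0.45 + 0.958141·0.55
        = 0.333724 + 0.526978 = 0.860702
Configurations with structural fatigue contribute 0.526978, so
  P(structural fatigue | strain alarm, overloaded truck) = 0.526978 / 0.860702 ≈ 0.612
This is intercausal reasoning (explaining away): once overloaded truck accounts for the strain alarm, structural fatigue becomes less likely.

P(structural fatigue | strain alarm) ≈ 0.957; P(structural fatigue | strain alarm, overloaded truck) ≈ 0.612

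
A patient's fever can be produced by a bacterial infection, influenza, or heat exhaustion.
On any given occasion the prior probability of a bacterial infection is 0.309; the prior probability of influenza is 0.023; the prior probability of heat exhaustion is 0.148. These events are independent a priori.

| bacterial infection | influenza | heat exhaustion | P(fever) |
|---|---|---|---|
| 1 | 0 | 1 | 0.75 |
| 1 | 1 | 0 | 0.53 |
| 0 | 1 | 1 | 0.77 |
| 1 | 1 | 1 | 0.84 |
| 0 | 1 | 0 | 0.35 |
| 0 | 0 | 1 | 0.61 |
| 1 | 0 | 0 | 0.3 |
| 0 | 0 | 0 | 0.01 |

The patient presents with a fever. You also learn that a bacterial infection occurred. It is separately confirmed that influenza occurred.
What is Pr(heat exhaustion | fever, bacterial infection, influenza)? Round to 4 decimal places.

P(fever | bacterial infection, influenza) = 0.53·0.852 + 0.84·0.148 = 0.451560 + 0.124320 = 0.575880
Restricting to configurations with heat exhaustion present: 0.84·0.148 = 0.124320.
So P(heat exhaustion | fever, bacterial infection, influenza) = 0.124320/0.575880 ≈ 0.2159.

Pr(heat exhaustion | fever, bacterial infection, influenza) ≈ 0.2159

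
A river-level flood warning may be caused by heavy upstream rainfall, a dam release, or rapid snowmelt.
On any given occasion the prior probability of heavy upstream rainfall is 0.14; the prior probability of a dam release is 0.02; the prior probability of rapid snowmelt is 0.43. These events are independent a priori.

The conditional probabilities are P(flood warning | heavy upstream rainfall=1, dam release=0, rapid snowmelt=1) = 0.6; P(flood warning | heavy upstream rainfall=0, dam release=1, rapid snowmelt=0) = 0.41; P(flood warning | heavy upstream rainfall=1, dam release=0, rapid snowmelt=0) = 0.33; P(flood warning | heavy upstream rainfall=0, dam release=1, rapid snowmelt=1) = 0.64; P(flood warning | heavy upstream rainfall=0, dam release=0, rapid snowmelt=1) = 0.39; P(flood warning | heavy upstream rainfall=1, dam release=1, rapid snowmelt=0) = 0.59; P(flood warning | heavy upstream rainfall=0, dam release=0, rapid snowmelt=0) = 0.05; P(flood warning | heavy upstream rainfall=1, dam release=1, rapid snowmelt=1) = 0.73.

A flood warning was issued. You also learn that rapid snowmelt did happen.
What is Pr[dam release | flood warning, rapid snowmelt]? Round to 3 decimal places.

Pr[dam release | flood warning, rapid snowmelt] ≈ 0.031

Enumerate the 4 (heavy upstream rainfall, dam release) configurations and weight by the priors:
  P(flood warning | rapid snowmelt) = 0.39×0.86×0.98 + 0.64×0.86×0.02 + 0.6×0.14×0.98 + 0.73×0.14×0.02
        = 0.328692 + 0.011008 + 0.082320 + 0.002044 = 0.424064
Keeping only the dam release-present terms gives 0.013052, so
  P(dam release | flood warning, rapid snowmelt) = 0.013052 / 0.424064 ≈ 0.031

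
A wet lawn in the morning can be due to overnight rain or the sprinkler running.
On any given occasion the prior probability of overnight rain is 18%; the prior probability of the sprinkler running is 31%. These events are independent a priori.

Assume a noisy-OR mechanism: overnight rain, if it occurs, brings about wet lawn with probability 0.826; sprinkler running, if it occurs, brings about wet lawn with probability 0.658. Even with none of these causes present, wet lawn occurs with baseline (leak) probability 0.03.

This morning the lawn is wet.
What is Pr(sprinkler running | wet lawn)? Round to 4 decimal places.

Under noisy-OR, P(wet lawn | causes) = 1 − (1−0.03)·∏(1−qᵢ) over the active causes.
P(wet lawn) = 0.03×0.82×0.69 + 0.66826×0.82×0.31 + 0.83122×0.18×0.69 + 0.942277×0.18×0.31 = 0.016974 + 0.169872 + 0.103238 + 0.052579 = 0.342663
Of this, 0.222451 comes from 0.169872 + 0.052579 (the sprinkler running=true cases).
Hence the posterior is 0.222451/0.342663 ≈ 0.6492.

Pr(sprinkler running | wet lawn) ≈ 0.6492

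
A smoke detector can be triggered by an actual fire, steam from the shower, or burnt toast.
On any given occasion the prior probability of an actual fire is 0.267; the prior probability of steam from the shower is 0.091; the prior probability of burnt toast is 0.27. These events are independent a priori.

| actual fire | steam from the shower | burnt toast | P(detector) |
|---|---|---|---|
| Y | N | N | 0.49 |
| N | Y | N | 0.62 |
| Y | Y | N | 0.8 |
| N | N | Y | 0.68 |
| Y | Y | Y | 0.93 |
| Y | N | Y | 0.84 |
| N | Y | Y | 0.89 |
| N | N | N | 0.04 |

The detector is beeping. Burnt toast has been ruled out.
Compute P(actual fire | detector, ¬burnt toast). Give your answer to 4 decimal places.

P(actual fire | detector, ¬burnt toast) ≈ 0.6705

P(detector | ¬burnt toast) = 0.04*0.733*0.909 + 0.62*0.733*0.091 + 0.49*0.267*0.909 + 0.8*0.267*0.091 = 0.026652 + 0.041356 + 0.118924 + 0.019438 = 0.206370
Restricting to configurations with actual fire present: 0.118924 + 0.019438 = 0.138362.
Hence the posterior is 0.138362/0.206370 ≈ 0.6705.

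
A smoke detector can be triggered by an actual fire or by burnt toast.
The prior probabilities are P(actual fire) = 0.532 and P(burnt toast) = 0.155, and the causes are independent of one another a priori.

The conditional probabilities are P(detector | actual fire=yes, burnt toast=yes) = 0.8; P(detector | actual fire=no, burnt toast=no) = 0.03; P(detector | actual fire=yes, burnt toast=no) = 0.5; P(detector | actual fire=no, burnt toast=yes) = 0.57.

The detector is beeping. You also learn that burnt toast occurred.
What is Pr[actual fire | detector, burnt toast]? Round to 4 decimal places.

Pr[actual fire | detector, burnt toast] ≈ 0.6147

P(detector | burnt toast) = 0.57×0.468 + 0.8×0.532 = 0.266760 + 0.425600 = 0.692360
The actual fire-present share is 0.8×0.532 = 0.425600.
So P(actual fire | detector, burnt toast) = 0.425600/0.692360 ≈ 0.6147.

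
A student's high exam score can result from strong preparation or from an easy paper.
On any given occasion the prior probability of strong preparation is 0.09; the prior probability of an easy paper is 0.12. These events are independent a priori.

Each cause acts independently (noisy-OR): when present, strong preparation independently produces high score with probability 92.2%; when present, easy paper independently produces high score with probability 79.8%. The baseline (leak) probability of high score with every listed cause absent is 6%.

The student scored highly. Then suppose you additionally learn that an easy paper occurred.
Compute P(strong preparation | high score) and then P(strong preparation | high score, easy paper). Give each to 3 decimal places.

Under noisy-OR, P(high score | causes) = 1 − (1−0.06)·∏(1−qᵢ) over the active causes.
P(high score) = 0.06*0.91*0.88 + 0.81012*0.91*0.12 + 0.92668*0.09*0.88 + 0.985189*0.09*0.12 = 0.048048 + 0.088465 + 0.073393 + 0.010640 = 0.220546
Restricting to configurations with strong preparation present: 0.073393 + 0.010640 = 0.084033.
So P(strong preparation | high score) = 0.084033/0.220546 ≈ 0.381.

Now condition on the additional information:
For the numerator, keep only strong preparation=true terms: 0.985189·0.09 = 0.088667
Denominator P(high score | easy paper): 0.81012·0.91 + 0.985189·0.09 = 0.825876
Posterior = 0.088667 / 0.825876 ≈ 0.107
The drop from 0.381 to 0.107 is the explaining-away (discounting) effect.

P(strong preparation | high score) ≈ 0.381; P(strong preparation | high score, easy paper) ≈ 0.107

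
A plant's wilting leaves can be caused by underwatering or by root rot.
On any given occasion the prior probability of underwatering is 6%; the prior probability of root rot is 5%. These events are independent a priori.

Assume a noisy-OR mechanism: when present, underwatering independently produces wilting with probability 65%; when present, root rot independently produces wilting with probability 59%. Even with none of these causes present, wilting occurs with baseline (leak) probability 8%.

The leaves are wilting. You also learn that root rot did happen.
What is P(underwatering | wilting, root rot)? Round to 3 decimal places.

P(underwatering | wilting, root rot) ≈ 0.082

Under noisy-OR, P(wilting | causes) = 1 − (1−0.08)·∏(1−qᵢ) over the active causes.
Weight on underwatering=true, given the evidence: 0.86798×0.06 = 0.052079
Normalizer over all consistent configurations: 0.6228×0.94 + 0.86798×0.06 = 0.637511
Posterior = 0.052079 / 0.637511 ≈ 0.082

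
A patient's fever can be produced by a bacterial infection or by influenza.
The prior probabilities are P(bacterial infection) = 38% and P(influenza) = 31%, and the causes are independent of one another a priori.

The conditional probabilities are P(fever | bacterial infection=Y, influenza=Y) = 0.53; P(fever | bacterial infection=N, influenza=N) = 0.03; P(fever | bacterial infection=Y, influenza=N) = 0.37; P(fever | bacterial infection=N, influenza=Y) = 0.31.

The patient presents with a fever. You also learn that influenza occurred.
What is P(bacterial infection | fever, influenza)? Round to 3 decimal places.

P(bacterial infection | fever, influenza) ≈ 0.512

P(fever | influenza) = 0.31·0.62 + 0.53·0.38 = 0.192200 + 0.201400 = 0.393600
Of this, 0.201400 comes from 0.53·0.38 (the bacterial infection=true cases).
So P(bacterial infection | fever, influenza) = 0.201400/0.393600 ≈ 0.512.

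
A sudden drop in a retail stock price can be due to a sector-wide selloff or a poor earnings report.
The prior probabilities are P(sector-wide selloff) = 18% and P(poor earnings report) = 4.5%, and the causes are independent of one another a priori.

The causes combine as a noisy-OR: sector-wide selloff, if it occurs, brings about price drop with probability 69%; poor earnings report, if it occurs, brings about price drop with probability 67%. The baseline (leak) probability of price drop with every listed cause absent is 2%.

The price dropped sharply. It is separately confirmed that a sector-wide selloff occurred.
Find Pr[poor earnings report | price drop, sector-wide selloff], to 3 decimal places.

Under noisy-OR, P(price drop | causes) = 1 − (1−0.02)·∏(1−qᵢ) over the active causes.
P(price drop | sector-wide selloff) = 0.6962*0.955 + 0.899746*0.045 = 0.664871 + 0.040489 = 0.705360
Of this, 0.040489 comes from 0.899746*0.045 (the poor earnings report=true cases).
P(poor earnings report | price drop, sector-wide selloff) = 0.040489 / 0.705360 ≈ 0.057

Pr[poor earnings report | price drop, sector-wide selloff] ≈ 0.057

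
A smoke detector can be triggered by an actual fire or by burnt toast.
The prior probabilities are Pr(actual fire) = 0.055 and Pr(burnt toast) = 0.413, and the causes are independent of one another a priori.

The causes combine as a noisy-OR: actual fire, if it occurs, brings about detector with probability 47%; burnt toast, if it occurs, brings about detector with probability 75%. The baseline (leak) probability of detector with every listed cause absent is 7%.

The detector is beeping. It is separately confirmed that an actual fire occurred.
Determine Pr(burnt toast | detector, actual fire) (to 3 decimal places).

Under noisy-OR, P(detector | causes) = 1 − (1−0.07)·∏(1−qᵢ) over the active causes.
Weight on burnt toast=true, given the evidence: 0.876775·0.413 = 0.362108
Denominator P(detector | actual fire): 0.5071·0.587 + 0.876775·0.413 = 0.659776
P(burnt toast | detector, actual fire) = 0.362108/0.659776 ≈ 0.549

Pr(burnt toast | detector, actual fire) ≈ 0.549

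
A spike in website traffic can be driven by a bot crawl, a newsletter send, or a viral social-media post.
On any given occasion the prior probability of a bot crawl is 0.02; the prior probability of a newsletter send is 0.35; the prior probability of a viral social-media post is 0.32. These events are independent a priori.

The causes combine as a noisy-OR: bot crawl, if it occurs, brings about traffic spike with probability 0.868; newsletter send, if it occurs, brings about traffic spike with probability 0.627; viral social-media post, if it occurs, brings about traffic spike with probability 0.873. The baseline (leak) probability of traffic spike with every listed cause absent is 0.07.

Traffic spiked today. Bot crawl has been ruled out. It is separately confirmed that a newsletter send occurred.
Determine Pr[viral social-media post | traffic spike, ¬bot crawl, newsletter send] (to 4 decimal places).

Under noisy-OR, P(traffic spike | causes) = 1 − (1−0.07)·∏(1−qᵢ) over the active causes.
Weight on viral social-media post=true, given the evidence: 0.955945·0.32 = 0.305902
The normalizing constant is 0.65311·0.68 + 0.955945·0.32 = 0.750017
Posterior = 0.305902 / 0.750017 ≈ 0.4079

Pr[viral social-media post | traffic spike, ¬bot crawl, newsletter send] ≈ 0.4079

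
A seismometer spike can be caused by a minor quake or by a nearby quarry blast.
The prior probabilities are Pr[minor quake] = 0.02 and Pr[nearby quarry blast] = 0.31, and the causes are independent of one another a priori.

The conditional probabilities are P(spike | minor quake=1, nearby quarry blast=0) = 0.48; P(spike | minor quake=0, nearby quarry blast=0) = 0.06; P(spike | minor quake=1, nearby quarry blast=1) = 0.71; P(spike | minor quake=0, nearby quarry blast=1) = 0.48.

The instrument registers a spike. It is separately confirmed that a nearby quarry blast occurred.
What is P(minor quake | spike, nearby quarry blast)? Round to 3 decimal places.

P(spike | nearby quarry blast) = 0.48·0.98 + 0.71·0.02 = 0.470400 + 0.014200 = 0.484600
The minor quake-present share is 0.71·0.02 = 0.014200.
So P(minor quake | spike, nearby quarry blast) = 0.014200/0.484600 ≈ 0.029.

P(minor quake | spike, nearby quarry blast) ≈ 0.029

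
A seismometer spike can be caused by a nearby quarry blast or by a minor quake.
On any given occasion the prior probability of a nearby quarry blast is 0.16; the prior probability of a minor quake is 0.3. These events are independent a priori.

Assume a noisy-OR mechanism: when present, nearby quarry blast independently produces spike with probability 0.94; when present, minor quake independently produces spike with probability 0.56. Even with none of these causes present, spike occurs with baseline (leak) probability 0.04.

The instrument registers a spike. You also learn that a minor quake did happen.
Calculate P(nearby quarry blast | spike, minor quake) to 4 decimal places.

Under noisy-OR, P(spike | causes) = 1 − (1−0.04)·∏(1−qᵢ) over the active causes.
Sum P(spike|·) weighted by the priors over both values of nearby quarry blast:
  P(spike | minor quake) = 0.5776·0.84 + 0.974656·0.16
        = 0.485184 + 0.155945 = 0.641129
The terms with nearby quarry blast present sum to 0.155945, so
  P(nearby quarry blast | spike, minor quake) = 0.155945 / 0.641129 ≈ 0.2432

P(nearby quarry blast | spike, minor quake) ≈ 0.2432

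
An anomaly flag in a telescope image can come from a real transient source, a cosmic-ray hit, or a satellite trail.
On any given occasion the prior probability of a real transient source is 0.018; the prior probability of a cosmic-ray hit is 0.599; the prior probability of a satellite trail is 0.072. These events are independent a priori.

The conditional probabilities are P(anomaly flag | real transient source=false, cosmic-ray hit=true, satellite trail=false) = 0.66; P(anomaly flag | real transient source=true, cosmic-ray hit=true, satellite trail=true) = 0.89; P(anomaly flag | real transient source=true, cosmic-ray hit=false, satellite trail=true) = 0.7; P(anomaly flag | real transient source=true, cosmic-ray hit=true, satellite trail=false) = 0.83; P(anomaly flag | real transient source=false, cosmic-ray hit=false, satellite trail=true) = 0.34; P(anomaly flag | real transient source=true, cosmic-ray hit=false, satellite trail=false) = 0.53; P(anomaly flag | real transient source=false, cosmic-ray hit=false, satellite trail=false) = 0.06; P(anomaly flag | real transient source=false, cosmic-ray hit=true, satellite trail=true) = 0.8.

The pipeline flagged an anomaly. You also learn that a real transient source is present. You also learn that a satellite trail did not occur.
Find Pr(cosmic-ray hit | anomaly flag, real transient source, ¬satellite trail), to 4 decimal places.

Weight on cosmic-ray hit=true, given the evidence: 0.83·0.599 = 0.497170
Normalizer over all consistent configurations: 0.53·0.401 + 0.83·0.599 = 0.709700
Posterior = 0.497170 / 0.709700 ≈ 0.7005

Pr(cosmic-ray hit | anomaly flag, real transient source, ¬satellite trail) ≈ 0.7005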